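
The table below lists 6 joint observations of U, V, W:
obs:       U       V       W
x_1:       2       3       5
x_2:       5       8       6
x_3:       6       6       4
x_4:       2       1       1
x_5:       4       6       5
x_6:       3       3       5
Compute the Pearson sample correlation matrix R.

Step 1 — column means:
  mean(U) = (2 + 5 + 6 + 2 + 4 + 3) / 6 = 22/6 = 3.6667
  mean(V) = (3 + 8 + 6 + 1 + 6 + 3) / 6 = 27/6 = 4.5
  mean(W) = (5 + 6 + 4 + 1 + 5 + 5) / 6 = 26/6 = 4.3333

Step 2 — sample variances and covariances s[i,j] = (1/(n-1)) · Σ_k (x_{k,i} - mean_i) · (x_{k,j} - mean_j), with n-1 = 5:
  s[U,U] = ((-1.6667)·(-1.6667) + (1.3333)·(1.3333) + (2.3333)·(2.3333) + (-1.6667)·(-1.6667) + (0.3333)·(0.3333) + (-0.6667)·(-0.6667)) / 5 = 13.3333/5 = 2.6667
  s[U,V] = ((-1.6667)·(-1.5) + (1.3333)·(3.5) + (2.3333)·(1.5) + (-1.6667)·(-3.5) + (0.3333)·(1.5) + (-0.6667)·(-1.5)) / 5 = 18/5 = 3.6
  s[U,W] = ((-1.6667)·(0.6667) + (1.3333)·(1.6667) + (2.3333)·(-0.3333) + (-1.6667)·(-3.3333) + (0.3333)·(0.6667) + (-0.6667)·(0.6667)) / 5 = 5.6667/5 = 1.1333
  s[V,V] = ((-1.5)·(-1.5) + (3.5)·(3.5) + (1.5)·(1.5) + (-3.5)·(-3.5) + (1.5)·(1.5) + (-1.5)·(-1.5)) / 5 = 33.5/5 = 6.7
  s[V,W] = ((-1.5)·(0.6667) + (3.5)·(1.6667) + (1.5)·(-0.3333) + (-3.5)·(-3.3333) + (1.5)·(0.6667) + (-1.5)·(0.6667)) / 5 = 16/5 = 3.2
  s[W,W] = ((0.6667)·(0.6667) + (1.6667)·(1.6667) + (-0.3333)·(-0.3333) + (-3.3333)·(-3.3333) + (0.6667)·(0.6667) + (0.6667)·(0.6667)) / 5 = 15.3333/5 = 3.0667
  Sample standard deviations s_i = √(s[i,i]):
  s(U) = √(2.6667) = 1.633
  s(V) = √(6.7) = 2.5884
  s(W) = √(3.0667) = 1.7512

Step 3 — r_{ij} = s_{ij} / (s_i · s_j):
  r[U,U] = 1 (diagonal).
  r[U,V] = 3.6 / (1.633 · 2.5884) = 3.6 / 4.2269 = 0.8517
  r[U,W] = 1.1333 / (1.633 · 1.7512) = 1.1333 / 2.8597 = 0.3963
  r[V,V] = 1 (diagonal).
  r[V,W] = 3.2 / (2.5884 · 1.7512) = 3.2 / 4.5328 = 0.706
  r[W,W] = 1 (diagonal).

R is symmetric with unit diagonal. Assembling:

R = [[1, 0.8517, 0.3963],
 [0.8517, 1, 0.706],
 [0.3963, 0.706, 1]]


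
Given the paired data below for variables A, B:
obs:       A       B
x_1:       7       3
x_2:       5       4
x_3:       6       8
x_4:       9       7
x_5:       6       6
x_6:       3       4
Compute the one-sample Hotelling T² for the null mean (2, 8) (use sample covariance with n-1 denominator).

Step 1 — sample mean vector:
  mean(A) = (7 + 5 + 6 + 9 + 6 + 3) / 6 = 36/6 = 6
  mean(B) = (3 + 4 + 8 + 7 + 6 + 4) / 6 = 32/6 = 5.3333
  x̄ = (6, 5.3333),  deviation x̄ - mu_0 = (6, 5.3333) - (2, 8) = (4, -2.6667).

Step 2 — sample covariance matrix, S[i,j] = (1/(n-1)) · Σ_k (x_{k,i} - mean_i) · (x_{k,j} - mean_j), divisor n-1 = 5:
  S[A,A] = ((1)·(1) + (-1)·(-1) + (0)·(0) + (3)·(3) + (0)·(0) + (-3)·(-3)) / 5 = 20/5 = 4
  S[A,B] = ((1)·(-2.3333) + (-1)·(-1.3333) + (0)·(2.6667) + (3)·(1.6667) + (0)·(0.6667) + (-3)·(-1.3333)) / 5 = 8/5 = 1.6
  S[B,B] = ((-2.3333)·(-2.3333) + (-1.3333)·(-1.3333) + (2.6667)·(2.6667) + (1.6667)·(1.6667) + (0.6667)·(0.6667) + (-1.3333)·(-1.3333)) / 5 = 19.3333/5 = 3.8667
  S = [[4, 1.6],
 [1.6, 3.8667]].

Step 3 — invert S. det(S) = 4·3.8667 - (1.6)² = 12.9067.
  S^{-1} = (1/det) · [[d, -b], [-b, a]] = [[0.2996, -0.124],
 [-0.124, 0.3099]].

Step 4 — quadratic form (x̄ - mu_0)^T · S^{-1} · (x̄ - mu_0):
  S^{-1} · (x̄ - mu_0) = (1.5289, -1.3223),
  (x̄ - mu_0)^T · [...] = (4)·(1.5289) + (-2.6667)·(-1.3223) = 9.6419.

Step 5 — scale by n: T² = 6 · 9.6419 = 57.8512.

T² ≈ 57.8512


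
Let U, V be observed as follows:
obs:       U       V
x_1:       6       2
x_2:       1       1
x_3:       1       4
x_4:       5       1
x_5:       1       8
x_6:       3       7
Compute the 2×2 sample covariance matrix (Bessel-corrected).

Step 1 — column means:
  mean(U) = (6 + 1 + 1 + 5 + 1 + 3) / 6 = 17/6 = 2.8333
  mean(V) = (2 + 1 + 4 + 1 + 8 + 7) / 6 = 23/6 = 3.8333

Step 2 — sample covariance S[i,j] = (1/(n-1)) · Σ_k (x_{k,i} - mean_i) · (x_{k,j} - mean_j), with n-1 = 5.
  S[U,U] = ((3.1667)·(3.1667) + (-1.8333)·(-1.8333) + (-1.8333)·(-1.8333) + (2.1667)·(2.1667) + (-1.8333)·(-1.8333) + (0.1667)·(0.1667)) / 5 = 24.8333/5 = 4.9667
  S[U,V] = ((3.1667)·(-1.8333) + (-1.8333)·(-2.8333) + (-1.8333)·(0.1667) + (2.1667)·(-2.8333) + (-1.8333)·(4.1667) + (0.1667)·(3.1667)) / 5 = -14.1667/5 = -2.8333
  S[V,V] = ((-1.8333)·(-1.8333) + (-2.8333)·(-2.8333) + (0.1667)·(0.1667) + (-2.8333)·(-2.8333) + (4.1667)·(4.1667) + (3.1667)·(3.1667)) / 5 = 46.8333/5 = 9.3667

S is symmetric (S[j,i] = S[i,j]). Assembling:

S = [[4.9667, -2.8333],
 [-2.8333, 9.3667]]


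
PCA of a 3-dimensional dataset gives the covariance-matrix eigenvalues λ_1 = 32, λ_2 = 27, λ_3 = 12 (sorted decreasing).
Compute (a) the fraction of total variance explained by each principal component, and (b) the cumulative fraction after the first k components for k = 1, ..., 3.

Step 1 — total variance = trace(Sigma) = Σ λ_i = 32 + 27 + 12 = 71.

Step 2 — fraction explained by component i = λ_i / Σ λ:
  PC1: 32/71 = 0.4507
  PC2: 27/71 = 0.3803
  PC3: 12/71 = 0.169

Step 3 — cumulative fraction after k components = (λ_1 + ... + λ_k) / Σ λ:
  k = 1: 32/71 = 0.4507
  k = 2: (32 + 27)/71 = 59/71 = 0.831
  k = 3: (32 + 27 + 12)/71 = 71/71 = 1

Summary (fraction, with percent):

explained: PC1 0.4507 (45.07%), PC2 0.3803 (38.03%), PC3 0.169 (16.9%);  cumulative: 0.4507, 0.831, 1


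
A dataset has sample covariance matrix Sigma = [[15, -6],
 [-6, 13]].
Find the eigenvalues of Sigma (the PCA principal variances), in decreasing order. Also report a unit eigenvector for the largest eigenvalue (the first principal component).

Step 1 — characteristic polynomial of 2×2 Sigma:
  det(Sigma - λI) = λ² - trace · λ + det = 0.
  trace = 15 + 13 = 28, det = 15·13 - (-6)² = 159.
Step 2 — discriminant:
  Δ = trace² - 4·det = 784 - 636 = 148.
Step 3 — eigenvalues:
  λ = (trace ± √Δ)/2 = (28 ± 12.1655)/2,
  λ_1 = 20.0828,  λ_2 = 7.9172.

Step 4 — unit eigenvector for λ_1: solve (Sigma - λ_1 I)v = 0. First row:
  (15 - 20.0828)·v_x + (-6)·v_y = 0, i.e. (-5.0828)·v_x + (-6)·v_y = 0,
  so v ∝ (b, λ_1 - a) = (-6, 5.0828); multiply by -1 so the first entry is positive: u = (6, -5.0828).
  ||u|| = √((6)² + (-5.0828)²) = √(61.8345) ≈ 7.8635,
  v_1 = u/||u|| ≈ (0.763, -0.6464) (||v_1|| = 1).

λ_1 = 20.0828,  λ_2 = 7.9172;  v_1 ≈ (0.763, -0.6464)


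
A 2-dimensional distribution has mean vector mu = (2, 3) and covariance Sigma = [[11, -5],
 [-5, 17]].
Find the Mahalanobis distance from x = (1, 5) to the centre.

Step 1 — centre the observation: (x - mu) = (-1, 2).

Step 2 — invert Sigma. det(Sigma) = 11·17 - (-5)² = 162.
  Sigma^{-1} = (1/det) · [[d, -b], [-b, a]] = [[0.1049, 0.0309],
 [0.0309, 0.0679]].

Step 3 — form the quadratic (x - mu)^T · Sigma^{-1} · (x - mu):
  Sigma^{-1} · (x - mu) = (-0.0432, 0.1049).
  (x - mu)^T · [Sigma^{-1} · (x - mu)] = (-1)·(-0.0432) + (2)·(0.1049) = 0.2531.

Step 4 — take square root: d = √(0.2531) ≈ 0.5031.

d(x, mu) = √(0.2531) ≈ 0.5031


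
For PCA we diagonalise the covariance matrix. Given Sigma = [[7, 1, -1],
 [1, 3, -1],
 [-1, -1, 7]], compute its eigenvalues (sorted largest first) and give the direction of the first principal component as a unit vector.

Step 1 — characteristic polynomial p(λ) = det(λI - Sigma) = λ³ - tr·λ² + c_1·λ - det, where tr = trace, c_1 = sum of the principal 2×2 minors, det = det(Sigma):
  tr = 7 + 3 + 7 = 17,
  c_1 = (7·3 - (1)²) + (7·7 - (-1)²) + (3·7 - (-1)²) = 20 + 48 + 20 = 88,
  det = 7·(3·7 - (-1)²) - (1)·((1)·7 - (-1)·(-1)) + (-1)·((1)·(-1) - 3·(-1)) = 7·(20) - (1)·(6) + (-1)·(2) = 132.
  So p(λ) = λ³ - 17λ² + 88λ - 132.
Step 2 — look for an integer root (rational root theorem: any rational root is an integer divisor of 132). Testing λ = 6:
  p(6) = 216 - 612 + 528 - 132 = 0  ✓
  Dividing out (λ - 6): p(λ) = (λ - 6)(λ² - 11λ + 22).
Step 3 — remaining eigenvalues from the quadratic λ² - 11λ + 22 = 0:
  Δ = 11² - 4·22 = 121 - 88 = 33,  λ = (11 ± √33)/2 = (11 ± 5.7446)/2 ≈ 8.3723 or 2.6277.
  Sorted: λ_1 = 8.3723,  λ_2 = 6,  λ_3 = 2.6277  (check: sum = 17 = tr ✓).

Step 4 — unit eigenvector for λ_1 ≈ 8.3723: v spans the null space of (Sigma - λ_1 I), whose rows are
  r_1 = (-1.3723, 1, -1),  r_2 = (1, -5.3723, -1),  r_3 = (-1, -1, -1.3723).
  v is orthogonal to every row, so take v ∝ r_1 × r_2 = ((1)·(-1) - (-1)·(-5.3723), (-1)·(1) - (-1.3723)·(-1), (-1.3723)·(-5.3723) - (1)·(1)) ≈ (-6.3723, -2.3723, 6.3723).
  Rescale (multiply by -1 so the first nonzero entry is positive): u = (6.3723, 2.3723, -6.3723).
  ||u|| = √((6.3723)² + (2.3723)² + (-6.3723)²) = √(86.8397) ≈ 9.3188,  v_1 = u/||u|| ≈ (0.6838, 0.2546, -0.6838) (||v_1|| = 1).

λ_1 = 8.3723,  λ_2 = 6,  λ_3 = 2.6277;  v_1 ≈ (0.6838, 0.2546, -0.6838)


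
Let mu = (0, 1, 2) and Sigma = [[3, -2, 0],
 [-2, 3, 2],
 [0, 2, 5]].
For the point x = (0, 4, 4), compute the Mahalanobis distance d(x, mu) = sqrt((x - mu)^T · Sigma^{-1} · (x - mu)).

Step 1 — centre the observation: (x - mu) = (0, 3, 2).

Step 2 — invert Sigma (cofactor / det for 3×3, or solve directly):
  Sigma^{-1} = [[0.8462, 0.7692, -0.3077],
 [0.7692, 1.1538, -0.4615],
 [-0.3077, -0.4615, 0.3846]].

Step 3 — form the quadratic (x - mu)^T · Sigma^{-1} · (x - mu):
  Sigma^{-1} · (x - mu) = (1.6923, 2.5385, -0.6154).
  (x - mu)^T · [Sigma^{-1} · (x - mu)] = (0)·(1.6923) + (3)·(2.5385) + (2)·(-0.6154) = 6.3846.

Step 4 — take square root: d = √(6.3846) ≈ 2.5268.

d(x, mu) = √(6.3846) ≈ 2.5268


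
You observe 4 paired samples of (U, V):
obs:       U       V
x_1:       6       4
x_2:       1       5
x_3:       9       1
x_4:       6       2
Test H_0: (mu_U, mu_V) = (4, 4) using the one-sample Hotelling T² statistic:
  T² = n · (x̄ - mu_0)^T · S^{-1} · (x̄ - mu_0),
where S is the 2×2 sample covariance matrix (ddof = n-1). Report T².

Step 1 — sample mean vector:
  mean(U) = (6 + 1 + 9 + 6) / 4 = 22/4 = 5.5
  mean(V) = (4 + 5 + 1 + 2) / 4 = 12/4 = 3
  x̄ = (5.5, 3),  deviation x̄ - mu_0 = (5.5, 3) - (4, 4) = (1.5, -1).

Step 2 — sample covariance matrix, S[i,j] = (1/(n-1)) · Σ_k (x_{k,i} - mean_i) · (x_{k,j} - mean_j), divisor n-1 = 3:
  S[U,U] = ((0.5)·(0.5) + (-4.5)·(-4.5) + (3.5)·(3.5) + (0.5)·(0.5)) / 3 = 33/3 = 11
  S[U,V] = ((0.5)·(1) + (-4.5)·(2) + (3.5)·(-2) + (0.5)·(-1)) / 3 = -16/3 = -5.3333
  S[V,V] = ((1)·(1) + (2)·(2) + (-2)·(-2) + (-1)·(-1)) / 3 = 10/3 = 3.3333
  S = [[11, -5.3333],
 [-5.3333, 3.3333]].

Step 3 — invert S. det(S) = 11·3.3333 - (-5.3333)² = 8.2222.
  S^{-1} = (1/det) · [[d, -b], [-b, a]] = [[0.4054, 0.6486],
 [0.6486, 1.3378]].

Step 4 — quadratic form (x̄ - mu_0)^T · S^{-1} · (x̄ - mu_0):
  S^{-1} · (x̄ - mu_0) = (-0.0405, -0.3649),
  (x̄ - mu_0)^T · [...] = (1.5)·(-0.0405) + (-1)·(-0.3649) = 0.3041.

Step 5 — scale by n: T² = 4 · 0.3041 = 1.2162.

T² ≈ 1.2162


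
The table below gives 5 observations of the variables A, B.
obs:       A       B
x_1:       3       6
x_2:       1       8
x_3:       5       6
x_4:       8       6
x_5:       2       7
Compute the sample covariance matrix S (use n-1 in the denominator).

Step 1 — column means:
  mean(A) = (3 + 1 + 5 + 8 + 2) / 5 = 19/5 = 3.8
  mean(B) = (6 + 8 + 6 + 6 + 7) / 5 = 33/5 = 6.6

Step 2 — sample covariance S[i,j] = (1/(n-1)) · Σ_k (x_{k,i} - mean_i) · (x_{k,j} - mean_j), with n-1 = 4.
  S[A,A] = ((-0.8)·(-0.8) + (-2.8)·(-2.8) + (1.2)·(1.2) + (4.2)·(4.2) + (-1.8)·(-1.8)) / 4 = 30.8/4 = 7.7
  S[A,B] = ((-0.8)·(-0.6) + (-2.8)·(1.4) + (1.2)·(-0.6) + (4.2)·(-0.6) + (-1.8)·(0.4)) / 4 = -7.4/4 = -1.85
  S[B,B] = ((-0.6)·(-0.6) + (1.4)·(1.4) + (-0.6)·(-0.6) + (-0.6)·(-0.6) + (0.4)·(0.4)) / 4 = 3.2/4 = 0.8

S is symmetric (S[j,i] = S[i,j]). Assembling:

S = [[7.7, -1.85],
 [-1.85, 0.8]]


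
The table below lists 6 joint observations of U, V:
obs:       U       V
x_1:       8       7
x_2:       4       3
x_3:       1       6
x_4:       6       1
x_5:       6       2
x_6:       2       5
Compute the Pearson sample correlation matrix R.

Step 1 — column means:
  mean(U) = (8 + 4 + 1 + 6 + 6 + 2) / 6 = 27/6 = 4.5
  mean(V) = (7 + 3 + 6 + 1 + 2 + 5) / 6 = 24/6 = 4

Step 2 — sample variances and covariances s[i,j] = (1/(n-1)) · Σ_k (x_{k,i} - mean_i) · (x_{k,j} - mean_j), with n-1 = 5:
  s[U,U] = ((3.5)·(3.5) + (-0.5)·(-0.5) + (-3.5)·(-3.5) + (1.5)·(1.5) + (1.5)·(1.5) + (-2.5)·(-2.5)) / 5 = 35.5/5 = 7.1
  s[U,V] = ((3.5)·(3) + (-0.5)·(-1) + (-3.5)·(2) + (1.5)·(-3) + (1.5)·(-2) + (-2.5)·(1)) / 5 = -6/5 = -1.2
  s[V,V] = ((3)·(3) + (-1)·(-1) + (2)·(2) + (-3)·(-3) + (-2)·(-2) + (1)·(1)) / 5 = 28/5 = 5.6
  Sample standard deviations s_i = √(s[i,i]):
  s(U) = √(7.1) = 2.6646
  s(V) = √(5.6) = 2.3664

Step 3 — r_{ij} = s_{ij} / (s_i · s_j):
  r[U,U] = 1 (diagonal).
  r[U,V] = -1.2 / (2.6646 · 2.3664) = -1.2 / 6.3056 = -0.1903
  r[V,V] = 1 (diagonal).

R is symmetric with unit diagonal. Assembling:

R = [[1, -0.1903],
 [-0.1903, 1]]


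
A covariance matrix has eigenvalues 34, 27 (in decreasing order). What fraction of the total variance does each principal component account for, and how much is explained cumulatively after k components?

Step 1 — total variance = trace(Sigma) = Σ λ_i = 34 + 27 = 61.

Step 2 — fraction explained by component i = λ_i / Σ λ:
  PC1: 34/61 = 0.5574
  PC2: 27/61 = 0.4426

Step 3 — cumulative fraction after k components = (λ_1 + ... + λ_k) / Σ λ:
  k = 1: 34/61 = 0.5574
  k = 2: (34 + 27)/61 = 61/61 = 1

Summary (fraction, with percent):

explained: PC1 0.5574 (55.74%), PC2 0.4426 (44.26%);  cumulative: 0.5574, 1


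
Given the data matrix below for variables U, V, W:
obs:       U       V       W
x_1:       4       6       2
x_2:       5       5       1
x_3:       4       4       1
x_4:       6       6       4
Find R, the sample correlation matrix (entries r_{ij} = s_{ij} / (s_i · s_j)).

Step 1 — column means:
  mean(U) = (4 + 5 + 4 + 6) / 4 = 19/4 = 4.75
  mean(V) = (6 + 5 + 4 + 6) / 4 = 21/4 = 5.25
  mean(W) = (2 + 1 + 1 + 4) / 4 = 8/4 = 2

Step 2 — sample variances and covariances s[i,j] = (1/(n-1)) · Σ_k (x_{k,i} - mean_i) · (x_{k,j} - mean_j), with n-1 = 3:
  s[U,U] = ((-0.75)·(-0.75) + (0.25)·(0.25) + (-0.75)·(-0.75) + (1.25)·(1.25)) / 3 = 2.75/3 = 0.9167
  s[U,V] = ((-0.75)·(0.75) + (0.25)·(-0.25) + (-0.75)·(-1.25) + (1.25)·(0.75)) / 3 = 1.25/3 = 0.4167
  s[U,W] = ((-0.75)·(0) + (0.25)·(-1) + (-0.75)·(-1) + (1.25)·(2)) / 3 = 3/3 = 1
  s[V,V] = ((0.75)·(0.75) + (-0.25)·(-0.25) + (-1.25)·(-1.25) + (0.75)·(0.75)) / 3 = 2.75/3 = 0.9167
  s[V,W] = ((0.75)·(0) + (-0.25)·(-1) + (-1.25)·(-1) + (0.75)·(2)) / 3 = 3/3 = 1
  s[W,W] = ((0)·(0) + (-1)·(-1) + (-1)·(-1) + (2)·(2)) / 3 = 6/3 = 2
  Sample standard deviations s_i = √(s[i,i]):
  s(U) = √(0.9167) = 0.9574
  s(V) = √(0.9167) = 0.9574
  s(W) = √(2) = 1.4142

Step 3 — r_{ij} = s_{ij} / (s_i · s_j):
  r[U,U] = 1 (diagonal).
  r[U,V] = 0.4167 / (0.9574 · 0.9574) = 0.4167 / 0.9167 = 0.4545
  r[U,W] = 1 / (0.9574 · 1.4142) = 1 / 1.354 = 0.7385
  r[V,V] = 1 (diagonal).
  r[V,W] = 1 / (0.9574 · 1.4142) = 1 / 1.354 = 0.7385
  r[W,W] = 1 (diagonal).

R is symmetric with unit diagonal. Assembling:

R = [[1, 0.4545, 0.7385],
 [0.4545, 1, 0.7385],
 [0.7385, 0.7385, 1]]


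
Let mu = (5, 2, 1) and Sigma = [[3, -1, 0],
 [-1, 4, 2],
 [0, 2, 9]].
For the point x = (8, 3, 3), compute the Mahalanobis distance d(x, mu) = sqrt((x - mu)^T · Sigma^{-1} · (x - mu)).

Step 1 — centre the observation: (x - mu) = (3, 1, 2).

Step 2 — invert Sigma (cofactor / det for 3×3, or solve directly):
  Sigma^{-1} = [[0.3678, 0.1034, -0.023],
 [0.1034, 0.3103, -0.069],
 [-0.023, -0.069, 0.1264]].

Step 3 — form the quadratic (x - mu)^T · Sigma^{-1} · (x - mu):
  Sigma^{-1} · (x - mu) = (1.1609, 0.4828, 0.1149).
  (x - mu)^T · [Sigma^{-1} · (x - mu)] = (3)·(1.1609) + (1)·(0.4828) + (2)·(0.1149) = 4.1954.

Step 4 — take square root: d = √(4.1954) ≈ 2.0483.

d(x, mu) = √(4.1954) ≈ 2.0483


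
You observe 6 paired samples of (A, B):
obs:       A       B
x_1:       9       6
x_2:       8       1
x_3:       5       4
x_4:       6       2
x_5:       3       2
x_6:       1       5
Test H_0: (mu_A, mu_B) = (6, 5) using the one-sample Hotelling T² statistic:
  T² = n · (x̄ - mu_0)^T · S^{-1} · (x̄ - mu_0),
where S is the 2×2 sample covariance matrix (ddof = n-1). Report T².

Step 1 — sample mean vector:
  mean(A) = (9 + 8 + 5 + 6 + 3 + 1) / 6 = 32/6 = 5.3333
  mean(B) = (6 + 1 + 4 + 2 + 2 + 5) / 6 = 20/6 = 3.3333
  x̄ = (5.3333, 3.3333),  deviation x̄ - mu_0 = (5.3333, 3.3333) - (6, 5) = (-0.6667, -1.6667).

Step 2 — sample covariance matrix, S[i,j] = (1/(n-1)) · Σ_k (x_{k,i} - mean_i) · (x_{k,j} - mean_j), divisor n-1 = 5:
  S[A,A] = ((3.6667)·(3.6667) + (2.6667)·(2.6667) + (-0.3333)·(-0.3333) + (0.6667)·(0.6667) + (-2.3333)·(-2.3333) + (-4.3333)·(-4.3333)) / 5 = 45.3333/5 = 9.0667
  S[A,B] = ((3.6667)·(2.6667) + (2.6667)·(-2.3333) + (-0.3333)·(0.6667) + (0.6667)·(-1.3333) + (-2.3333)·(-1.3333) + (-4.3333)·(1.6667)) / 5 = -1.6667/5 = -0.3333
  S[B,B] = ((2.6667)·(2.6667) + (-2.3333)·(-2.3333) + (0.6667)·(0.6667) + (-1.3333)·(-1.3333) + (-1.3333)·(-1.3333) + (1.6667)·(1.6667)) / 5 = 19.3333/5 = 3.8667
  S = [[9.0667, -0.3333],
 [-0.3333, 3.8667]].

Step 3 — invert S. det(S) = 9.0667·3.8667 - (-0.3333)² = 34.9467.
  S^{-1} = (1/det) · [[d, -b], [-b, a]] = [[0.1106, 0.0095],
 [0.0095, 0.2594]].

Step 4 — quadratic form (x̄ - mu_0)^T · S^{-1} · (x̄ - mu_0):
  S^{-1} · (x̄ - mu_0) = (-0.0897, -0.4388),
  (x̄ - mu_0)^T · [...] = (-0.6667)·(-0.0897) + (-1.6667)·(-0.4388) = 0.791.

Step 5 — scale by n: T² = 6 · 0.791 = 4.7463.

T² ≈ 4.7463


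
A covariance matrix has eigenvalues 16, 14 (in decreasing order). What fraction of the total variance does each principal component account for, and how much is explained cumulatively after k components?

Step 1 — total variance = trace(Sigma) = Σ λ_i = 16 + 14 = 30.

Step 2 — fraction explained by component i = λ_i / Σ λ:
  PC1: 16/30 = 0.5333
  PC2: 14/30 = 0.4667

Step 3 — cumulative fraction after k components = (λ_1 + ... + λ_k) / Σ λ:
  k = 1: 16/30 = 0.5333
  k = 2: (16 + 14)/30 = 30/30 = 1

Summary (fraction, with percent):

explained: PC1 0.5333 (53.33%), PC2 0.4667 (46.67%);  cumulative: 0.5333, 1


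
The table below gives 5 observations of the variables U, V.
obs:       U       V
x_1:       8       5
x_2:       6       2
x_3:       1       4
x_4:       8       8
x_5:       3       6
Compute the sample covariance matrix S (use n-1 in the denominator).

Step 1 — column means:
  mean(U) = (8 + 6 + 1 + 8 + 3) / 5 = 26/5 = 5.2
  mean(V) = (5 + 2 + 4 + 8 + 6) / 5 = 25/5 = 5

Step 2 — sample covariance S[i,j] = (1/(n-1)) · Σ_k (x_{k,i} - mean_i) · (x_{k,j} - mean_j), with n-1 = 4.
  S[U,U] = ((2.8)·(2.8) + (0.8)·(0.8) + (-4.2)·(-4.2) + (2.8)·(2.8) + (-2.2)·(-2.2)) / 4 = 38.8/4 = 9.7
  S[U,V] = ((2.8)·(0) + (0.8)·(-3) + (-4.2)·(-1) + (2.8)·(3) + (-2.2)·(1)) / 4 = 8/4 = 2
  S[V,V] = ((0)·(0) + (-3)·(-3) + (-1)·(-1) + (3)·(3) + (1)·(1)) / 4 = 20/4 = 5

S is symmetric (S[j,i] = S[i,j]). Assembling:

S = [[9.7, 2],
 [2, 5]]


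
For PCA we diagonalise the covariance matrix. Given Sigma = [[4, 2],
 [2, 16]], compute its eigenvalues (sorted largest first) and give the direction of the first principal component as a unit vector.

Step 1 — characteristic polynomial of 2×2 Sigma:
  det(Sigma - λI) = λ² - trace · λ + det = 0.
  trace = 4 + 16 = 20, det = 4·16 - (2)² = 60.
Step 2 — discriminant:
  Δ = trace² - 4·det = 400 - 240 = 160.
Step 3 — eigenvalues:
  λ = (trace ± √Δ)/2 = (20 ± 12.6491)/2,
  λ_1 = 16.3246,  λ_2 = 3.6754.

Step 4 — unit eigenvector for λ_1: solve (Sigma - λ_1 I)v = 0. First row:
  (4 - 16.3246)·v_x + (2)·v_y = 0, i.e. (-12.3246)·v_x + (2)·v_y = 0,
  so v ∝ (b, λ_1 - a) = (2, 12.3246) = u.
  ||u|| = √((2)² + (12.3246)²) = √(155.8947) ≈ 12.4858,
  v_1 = u/||u|| ≈ (0.1602, 0.9871) (||v_1|| = 1).

λ_1 = 16.3246,  λ_2 = 3.6754;  v_1 ≈ (0.1602, 0.9871)


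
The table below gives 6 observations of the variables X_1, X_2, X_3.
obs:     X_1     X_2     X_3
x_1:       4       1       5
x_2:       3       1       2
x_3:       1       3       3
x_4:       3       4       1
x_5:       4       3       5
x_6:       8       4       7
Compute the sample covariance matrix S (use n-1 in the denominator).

Step 1 — column means:
  mean(X_1) = (4 + 3 + 1 + 3 + 4 + 8) / 6 = 23/6 = 3.8333
  mean(X_2) = (1 + 1 + 3 + 4 + 3 + 4) / 6 = 16/6 = 2.6667
  mean(X_3) = (5 + 2 + 3 + 1 + 5 + 7) / 6 = 23/6 = 3.8333

Step 2 — sample covariance S[i,j] = (1/(n-1)) · Σ_k (x_{k,i} - mean_i) · (x_{k,j} - mean_j), with n-1 = 5.
  S[X_1,X_1] = ((0.1667)·(0.1667) + (-0.8333)·(-0.8333) + (-2.8333)·(-2.8333) + (-0.8333)·(-0.8333) + (0.1667)·(0.1667) + (4.1667)·(4.1667)) / 5 = 26.8333/5 = 5.3667
  S[X_1,X_2] = ((0.1667)·(-1.6667) + (-0.8333)·(-1.6667) + (-2.8333)·(0.3333) + (-0.8333)·(1.3333) + (0.1667)·(0.3333) + (4.1667)·(1.3333)) / 5 = 4.6667/5 = 0.9333
  S[X_1,X_3] = ((0.1667)·(1.1667) + (-0.8333)·(-1.8333) + (-2.8333)·(-0.8333) + (-0.8333)·(-2.8333) + (0.1667)·(1.1667) + (4.1667)·(3.1667)) / 5 = 19.8333/5 = 3.9667
  S[X_2,X_2] = ((-1.6667)·(-1.6667) + (-1.6667)·(-1.6667) + (0.3333)·(0.3333) + (1.3333)·(1.3333) + (0.3333)·(0.3333) + (1.3333)·(1.3333)) / 5 = 9.3333/5 = 1.8667
  S[X_2,X_3] = ((-1.6667)·(1.1667) + (-1.6667)·(-1.8333) + (0.3333)·(-0.8333) + (1.3333)·(-2.8333) + (0.3333)·(1.1667) + (1.3333)·(3.1667)) / 5 = 1.6667/5 = 0.3333
  S[X_3,X_3] = ((1.1667)·(1.1667) + (-1.8333)·(-1.8333) + (-0.8333)·(-0.8333) + (-2.8333)·(-2.8333) + (1.1667)·(1.1667) + (3.1667)·(3.1667)) / 5 = 24.8333/5 = 4.9667

S is symmetric (S[j,i] = S[i,j]). Assembling:

S = [[5.3667, 0.9333, 3.9667],
 [0.9333, 1.8667, 0.3333],
 [3.9667, 0.3333, 4.9667]]


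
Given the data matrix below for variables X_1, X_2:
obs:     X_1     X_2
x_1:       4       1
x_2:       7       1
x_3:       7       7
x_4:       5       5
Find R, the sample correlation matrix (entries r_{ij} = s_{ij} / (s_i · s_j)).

Step 1 — column means:
  mean(X_1) = (4 + 7 + 7 + 5) / 4 = 23/4 = 5.75
  mean(X_2) = (1 + 1 + 7 + 5) / 4 = 14/4 = 3.5

Step 2 — sample variances and covariances s[i,j] = (1/(n-1)) · Σ_k (x_{k,i} - mean_i) · (x_{k,j} - mean_j), with n-1 = 3:
  s[X_1,X_1] = ((-1.75)·(-1.75) + (1.25)·(1.25) + (1.25)·(1.25) + (-0.75)·(-0.75)) / 3 = 6.75/3 = 2.25
  s[X_1,X_2] = ((-1.75)·(-2.5) + (1.25)·(-2.5) + (1.25)·(3.5) + (-0.75)·(1.5)) / 3 = 4.5/3 = 1.5
  s[X_2,X_2] = ((-2.5)·(-2.5) + (-2.5)·(-2.5) + (3.5)·(3.5) + (1.5)·(1.5)) / 3 = 27/3 = 9
  Sample standard deviations s_i = √(s[i,i]):
  s(X_1) = √(2.25) = 1.5
  s(X_2) = √(9) = 3

Step 3 — r_{ij} = s_{ij} / (s_i · s_j):
  r[X_1,X_1] = 1 (diagonal).
  r[X_1,X_2] = 1.5 / (1.5 · 3) = 1.5 / 4.5 = 0.3333
  r[X_2,X_2] = 1 (diagonal).

R is symmetric with unit diagonal. Assembling:

R = [[1, 0.3333],
 [0.3333, 1]]


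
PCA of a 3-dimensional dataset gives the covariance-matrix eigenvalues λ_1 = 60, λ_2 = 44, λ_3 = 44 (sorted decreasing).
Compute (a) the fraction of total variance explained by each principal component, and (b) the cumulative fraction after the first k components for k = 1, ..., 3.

Step 1 — total variance = trace(Sigma) = Σ λ_i = 60 + 44 + 44 = 148.

Step 2 — fraction explained by component i = λ_i / Σ λ:
  PC1: 60/148 = 0.4054
  PC2: 44/148 = 0.2973
  PC3: 44/148 = 0.2973

Step 3 — cumulative fraction after k components = (λ_1 + ... + λ_k) / Σ λ:
  k = 1: 60/148 = 0.4054
  k = 2: (60 + 44)/148 = 104/148 = 0.7027
  k = 3: (60 + 44 + 44)/148 = 148/148 = 1

Summary (fraction, with percent):

explained: PC1 0.4054 (40.54%), PC2 0.2973 (29.73%), PC3 0.2973 (29.73%);  cumulative: 0.4054, 0.7027, 1


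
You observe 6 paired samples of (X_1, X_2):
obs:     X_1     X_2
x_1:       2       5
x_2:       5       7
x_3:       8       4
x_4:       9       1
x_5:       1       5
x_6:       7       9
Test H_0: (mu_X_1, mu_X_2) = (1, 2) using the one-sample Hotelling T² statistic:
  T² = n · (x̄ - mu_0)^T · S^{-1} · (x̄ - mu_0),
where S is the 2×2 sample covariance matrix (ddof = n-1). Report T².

Step 1 — sample mean vector:
  mean(X_1) = (2 + 5 + 8 + 9 + 1 + 7) / 6 = 32/6 = 5.3333
  mean(X_2) = (5 + 7 + 4 + 1 + 5 + 9) / 6 = 31/6 = 5.1667
  x̄ = (5.3333, 5.1667),  deviation x̄ - mu_0 = (5.3333, 5.1667) - (1, 2) = (4.3333, 3.1667).

Step 2 — sample covariance matrix, S[i,j] = (1/(n-1)) · Σ_k (x_{k,i} - mean_i) · (x_{k,j} - mean_j), divisor n-1 = 5:
  S[X_1,X_1] = ((-3.3333)·(-3.3333) + (-0.3333)·(-0.3333) + (2.6667)·(2.6667) + (3.6667)·(3.6667) + (-4.3333)·(-4.3333) + (1.6667)·(1.6667)) / 5 = 53.3333/5 = 10.6667
  S[X_1,X_2] = ((-3.3333)·(-0.1667) + (-0.3333)·(1.8333) + (2.6667)·(-1.1667) + (3.6667)·(-4.1667) + (-4.3333)·(-0.1667) + (1.6667)·(3.8333)) / 5 = -11.3333/5 = -2.2667
  S[X_2,X_2] = ((-0.1667)·(-0.1667) + (1.8333)·(1.8333) + (-1.1667)·(-1.1667) + (-4.1667)·(-4.1667) + (-0.1667)·(-0.1667) + (3.8333)·(3.8333)) / 5 = 36.8333/5 = 7.3667
  S = [[10.6667, -2.2667],
 [-2.2667, 7.3667]].

Step 3 — invert S. det(S) = 10.6667·7.3667 - (-2.2667)² = 73.44.
  S^{-1} = (1/det) · [[d, -b], [-b, a]] = [[0.1003, 0.0309],
 [0.0309, 0.1452]].

Step 4 — quadratic form (x̄ - mu_0)^T · S^{-1} · (x̄ - mu_0):
  S^{-1} · (x̄ - mu_0) = (0.5324, 0.5937),
  (x̄ - mu_0)^T · [...] = (4.3333)·(0.5324) + (3.1667)·(0.5937) = 4.1871.

Step 5 — scale by n: T² = 6 · 4.1871 = 25.1225.

T² ≈ 25.1225


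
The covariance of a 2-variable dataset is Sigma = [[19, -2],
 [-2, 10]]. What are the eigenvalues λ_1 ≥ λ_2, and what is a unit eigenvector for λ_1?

Step 1 — characteristic polynomial of 2×2 Sigma:
  det(Sigma - λI) = λ² - trace · λ + det = 0.
  trace = 19 + 10 = 29, det = 19·10 - (-2)² = 186.
Step 2 — discriminant:
  Δ = trace² - 4·det = 841 - 744 = 97.
Step 3 — eigenvalues:
  λ = (trace ± √Δ)/2 = (29 ± 9.8489)/2,
  λ_1 = 19.4244,  λ_2 = 9.5756.

Step 4 — unit eigenvector for λ_1: solve (Sigma - λ_1 I)v = 0. First row:
  (19 - 19.4244)·v_x + (-2)·v_y = 0, i.e. (-0.4244)·v_x + (-2)·v_y = 0,
  so v ∝ (b, λ_1 - a) = (-2, 0.4244); multiply by -1 so the first entry is positive: u = (2, -0.4244).
  ||u|| = √((2)² + (-0.4244)²) = √(4.1801) ≈ 2.0445,
  v_1 = u/||u|| ≈ (0.9782, -0.2076) (||v_1|| = 1).

λ_1 = 19.4244,  λ_2 = 9.5756;  v_1 ≈ (0.9782, -0.2076)


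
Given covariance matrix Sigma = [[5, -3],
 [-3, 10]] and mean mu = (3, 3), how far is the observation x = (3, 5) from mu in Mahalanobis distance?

Step 1 — centre the observation: (x - mu) = (0, 2).

Step 2 — invert Sigma. det(Sigma) = 5·10 - (-3)² = 41.
  Sigma^{-1} = (1/det) · [[d, -b], [-b, a]] = [[0.2439, 0.0732],
 [0.0732, 0.122]].

Step 3 — form the quadratic (x - mu)^T · Sigma^{-1} · (x - mu):
  Sigma^{-1} · (x - mu) = (0.1463, 0.2439).
  (x - mu)^T · [Sigma^{-1} · (x - mu)] = (0)·(0.1463) + (2)·(0.2439) = 0.4878.

Step 4 — take square root: d = √(0.4878) ≈ 0.6984.

d(x, mu) = √(0.4878) ≈ 0.6984


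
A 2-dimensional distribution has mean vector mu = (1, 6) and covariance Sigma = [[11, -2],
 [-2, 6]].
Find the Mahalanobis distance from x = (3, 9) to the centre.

Step 1 — centre the observation: (x - mu) = (2, 3).

Step 2 — invert Sigma. det(Sigma) = 11·6 - (-2)² = 62.
  Sigma^{-1} = (1/det) · [[d, -b], [-b, a]] = [[0.0968, 0.0323],
 [0.0323, 0.1774]].

Step 3 — form the quadratic (x - mu)^T · Sigma^{-1} · (x - mu):
  Sigma^{-1} · (x - mu) = (0.2903, 0.5968).
  (x - mu)^T · [Sigma^{-1} · (x - mu)] = (2)·(0.2903) + (3)·(0.5968) = 2.371.

Step 4 — take square root: d = √(2.371) ≈ 1.5398.

d(x, mu) = √(2.371) ≈ 1.5398


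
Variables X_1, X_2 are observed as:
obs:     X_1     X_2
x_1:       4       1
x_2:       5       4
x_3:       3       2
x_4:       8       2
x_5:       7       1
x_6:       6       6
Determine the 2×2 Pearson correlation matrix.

Step 1 — column means:
  mean(X_1) = (4 + 5 + 3 + 8 + 7 + 6) / 6 = 33/6 = 5.5
  mean(X_2) = (1 + 4 + 2 + 2 + 1 + 6) / 6 = 16/6 = 2.6667

Step 2 — sample variances and covariances s[i,j] = (1/(n-1)) · Σ_k (x_{k,i} - mean_i) · (x_{k,j} - mean_j), with n-1 = 5:
  s[X_1,X_1] = ((-1.5)·(-1.5) + (-0.5)·(-0.5) + (-2.5)·(-2.5) + (2.5)·(2.5) + (1.5)·(1.5) + (0.5)·(0.5)) / 5 = 17.5/5 = 3.5
  s[X_1,X_2] = ((-1.5)·(-1.6667) + (-0.5)·(1.3333) + (-2.5)·(-0.6667) + (2.5)·(-0.6667) + (1.5)·(-1.6667) + (0.5)·(3.3333)) / 5 = 1/5 = 0.2
  s[X_2,X_2] = ((-1.6667)·(-1.6667) + (1.3333)·(1.3333) + (-0.6667)·(-0.6667) + (-0.6667)·(-0.6667) + (-1.6667)·(-1.6667) + (3.3333)·(3.3333)) / 5 = 19.3333/5 = 3.8667
  Sample standard deviations s_i = √(s[i,i]):
  s(X_1) = √(3.5) = 1.8708
  s(X_2) = √(3.8667) = 1.9664

Step 3 — r_{ij} = s_{ij} / (s_i · s_j):
  r[X_1,X_1] = 1 (diagonal).
  r[X_1,X_2] = 0.2 / (1.8708 · 1.9664) = 0.2 / 3.6788 = 0.0544
  r[X_2,X_2] = 1 (diagonal).

R is symmetric with unit diagonal. Assembling:

R = [[1, 0.0544],
 [0.0544, 1]]


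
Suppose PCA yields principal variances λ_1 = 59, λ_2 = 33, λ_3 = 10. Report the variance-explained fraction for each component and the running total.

Step 1 — total variance = trace(Sigma) = Σ λ_i = 59 + 33 + 10 = 102.

Step 2 — fraction explained by component i = λ_i / Σ λ:
  PC1: 59/102 = 0.5784
  PC2: 33/102 = 0.3235
  PC3: 10/102 = 0.098

Step 3 — cumulative fraction after k components = (λ_1 + ... + λ_k) / Σ λ:
  k = 1: 59/102 = 0.5784
  k = 2: (59 + 33)/102 = 92/102 = 0.902
  k = 3: (59 + 33 + 10)/102 = 102/102 = 1

Summary (fraction, with percent):

explained: PC1 0.5784 (57.84%), PC2 0.3235 (32.35%), PC3 0.098 (9.8%);  cumulative: 0.5784, 0.902, 1


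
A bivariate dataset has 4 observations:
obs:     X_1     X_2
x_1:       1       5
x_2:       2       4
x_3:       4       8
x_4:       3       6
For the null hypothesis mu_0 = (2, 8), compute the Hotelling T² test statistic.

Step 1 — sample mean vector:
  mean(X_1) = (1 + 2 + 4 + 3) / 4 = 10/4 = 2.5
  mean(X_2) = (5 + 4 + 8 + 6) / 4 = 23/4 = 5.75
  x̄ = (2.5, 5.75),  deviation x̄ - mu_0 = (2.5, 5.75) - (2, 8) = (0.5, -2.25).

Step 2 — sample covariance matrix, S[i,j] = (1/(n-1)) · Σ_k (x_{k,i} - mean_i) · (x_{k,j} - mean_j), divisor n-1 = 3:
  S[X_1,X_1] = ((-1.5)·(-1.5) + (-0.5)·(-0.5) + (1.5)·(1.5) + (0.5)·(0.5)) / 3 = 5/3 = 1.6667
  S[X_1,X_2] = ((-1.5)·(-0.75) + (-0.5)·(-1.75) + (1.5)·(2.25) + (0.5)·(0.25)) / 3 = 5.5/3 = 1.8333
  S[X_2,X_2] = ((-0.75)·(-0.75) + (-1.75)·(-1.75) + (2.25)·(2.25) + (0.25)·(0.25)) / 3 = 8.75/3 = 2.9167
  S = [[1.6667, 1.8333],
 [1.8333, 2.9167]].

Step 3 — invert S. det(S) = 1.6667·2.9167 - (1.8333)² = 1.5.
  S^{-1} = (1/det) · [[d, -b], [-b, a]] = [[1.9444, -1.2222],
 [-1.2222, 1.1111]].

Step 4 — quadratic form (x̄ - mu_0)^T · S^{-1} · (x̄ - mu_0):
  S^{-1} · (x̄ - mu_0) = (3.7222, -3.1111),
  (x̄ - mu_0)^T · [...] = (0.5)·(3.7222) + (-2.25)·(-3.1111) = 8.8611.

Step 5 — scale by n: T² = 4 · 8.8611 = 35.4444.

T² ≈ 35.4444


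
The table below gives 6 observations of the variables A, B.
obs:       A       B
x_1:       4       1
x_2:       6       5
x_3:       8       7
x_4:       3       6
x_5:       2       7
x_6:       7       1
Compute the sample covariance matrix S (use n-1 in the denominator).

Step 1 — column means:
  mean(A) = (4 + 6 + 8 + 3 + 2 + 7) / 6 = 30/6 = 5
  mean(B) = (1 + 5 + 7 + 6 + 7 + 1) / 6 = 27/6 = 4.5

Step 2 — sample covariance S[i,j] = (1/(n-1)) · Σ_k (x_{k,i} - mean_i) · (x_{k,j} - mean_j), with n-1 = 5.
  S[A,A] = ((-1)·(-1) + (1)·(1) + (3)·(3) + (-2)·(-2) + (-3)·(-3) + (2)·(2)) / 5 = 28/5 = 5.6
  S[A,B] = ((-1)·(-3.5) + (1)·(0.5) + (3)·(2.5) + (-2)·(1.5) + (-3)·(2.5) + (2)·(-3.5)) / 5 = -6/5 = -1.2
  S[B,B] = ((-3.5)·(-3.5) + (0.5)·(0.5) + (2.5)·(2.5) + (1.5)·(1.5) + (2.5)·(2.5) + (-3.5)·(-3.5)) / 5 = 39.5/5 = 7.9

S is symmetric (S[j,i] = S[i,j]). Assembling:

S = [[5.6, -1.2],
 [-1.2, 7.9]]


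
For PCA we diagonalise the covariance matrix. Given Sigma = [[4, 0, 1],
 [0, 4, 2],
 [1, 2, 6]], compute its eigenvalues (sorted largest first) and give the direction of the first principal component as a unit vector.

Step 1 — characteristic polynomial p(λ) = det(λI - Sigma) = λ³ - tr·λ² + c_1·λ - det, where tr = trace, c_1 = sum of the principal 2×2 minors, det = det(Sigma):
  tr = 4 + 4 + 6 = 14,
  c_1 = (4·4 - (0)²) + (4·6 - (1)²) + (4·6 - (2)²) = 16 + 23 + 20 = 59,
  det = 4·(4·6 - (2)²) - (0)·((0)·6 - (2)·(1)) + (1)·((0)·(2) - 4·(1)) = 4·(20) - (0)·(-2) + (1)·(-4) = 76.
  So p(λ) = λ³ - 14λ² + 59λ - 76.
Step 2 — look for an integer root (rational root theorem: any rational root is an integer divisor of 76). Testing λ = 4:
  p(4) = 64 - 224 + 236 - 76 = 0  ✓
  Dividing out (λ - 4): p(λ) = (λ - 4)(λ² - 10λ + 19).
Step 3 — remaining eigenvalues from the quadratic λ² - 10λ + 19 = 0:
  Δ = 10² - 4·19 = 100 - 76 = 24,  λ = (10 ± √24)/2 = (10 ± 4.899)/2 ≈ 7.4495 or 2.5505.
  Sorted: λ_1 = 7.4495,  λ_2 = 4,  λ_3 = 2.5505  (check: sum = 14 = tr ✓).

Step 4 — unit eigenvector for λ_1 ≈ 7.4495: v spans the null space of (Sigma - λ_1 I), whose rows are
  r_1 = (-3.4495, 0, 1),  r_2 = (0, -3.4495, 2),  r_3 = (1, 2, -1.4495).
  v is orthogonal to every row, so take v ∝ r_1 × r_2 = ((0)·(2) - (1)·(-3.4495), (1)·(0) - (-3.4495)·(2), (-3.4495)·(-3.4495) - (0)·(0)) ≈ (3.4495, 6.899, 11.899).
  Let u = (3.4495, 6.899, 11.899).
  ||u|| = √((3.4495)² + (6.899)² + (11.899)²) = √(201.0806) ≈ 14.1803,  v_1 = u/||u|| ≈ (0.2433, 0.4865, 0.8391) (||v_1|| = 1).

λ_1 = 7.4495,  λ_2 = 4,  λ_3 = 2.5505;  v_1 ≈ (0.2433, 0.4865, 0.8391)


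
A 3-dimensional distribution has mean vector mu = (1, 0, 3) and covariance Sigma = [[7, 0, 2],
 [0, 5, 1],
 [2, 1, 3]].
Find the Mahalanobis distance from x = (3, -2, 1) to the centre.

Step 1 — centre the observation: (x - mu) = (2, -2, -2).

Step 2 — invert Sigma (cofactor / det for 3×3, or solve directly):
  Sigma^{-1} = [[0.1795, 0.0256, -0.1282],
 [0.0256, 0.2179, -0.0897],
 [-0.1282, -0.0897, 0.4487]].

Step 3 — form the quadratic (x - mu)^T · Sigma^{-1} · (x - mu):
  Sigma^{-1} · (x - mu) = (0.5641, -0.2051, -0.9744).
  (x - mu)^T · [Sigma^{-1} · (x - mu)] = (2)·(0.5641) + (-2)·(-0.2051) + (-2)·(-0.9744) = 3.4872.

Step 4 — take square root: d = √(3.4872) ≈ 1.8674.

d(x, mu) = √(3.4872) ≈ 1.8674


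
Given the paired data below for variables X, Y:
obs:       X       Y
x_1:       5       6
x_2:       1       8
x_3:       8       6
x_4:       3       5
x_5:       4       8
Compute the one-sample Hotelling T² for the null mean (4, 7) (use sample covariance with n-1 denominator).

Step 1 — sample mean vector:
  mean(X) = (5 + 1 + 8 + 3 + 4) / 5 = 21/5 = 4.2
  mean(Y) = (6 + 8 + 6 + 5 + 8) / 5 = 33/5 = 6.6
  x̄ = (4.2, 6.6),  deviation x̄ - mu_0 = (4.2, 6.6) - (4, 7) = (0.2, -0.4).

Step 2 — sample covariance matrix, S[i,j] = (1/(n-1)) · Σ_k (x_{k,i} - mean_i) · (x_{k,j} - mean_j), divisor n-1 = 4:
  S[X,X] = ((0.8)·(0.8) + (-3.2)·(-3.2) + (3.8)·(3.8) + (-1.2)·(-1.2) + (-0.2)·(-0.2)) / 4 = 26.8/4 = 6.7
  S[X,Y] = ((0.8)·(-0.6) + (-3.2)·(1.4) + (3.8)·(-0.6) + (-1.2)·(-1.6) + (-0.2)·(1.4)) / 4 = -5.6/4 = -1.4
  S[Y,Y] = ((-0.6)·(-0.6) + (1.4)·(1.4) + (-0.6)·(-0.6) + (-1.6)·(-1.6) + (1.4)·(1.4)) / 4 = 7.2/4 = 1.8
  S = [[6.7, -1.4],
 [-1.4, 1.8]].

Step 3 — invert S. det(S) = 6.7·1.8 - (-1.4)² = 10.1.
  S^{-1} = (1/det) · [[d, -b], [-b, a]] = [[0.1782, 0.1386],
 [0.1386, 0.6634]].

Step 4 — quadratic form (x̄ - mu_0)^T · S^{-1} · (x̄ - mu_0):
  S^{-1} · (x̄ - mu_0) = (-0.0198, -0.2376),
  (x̄ - mu_0)^T · [...] = (0.2)·(-0.0198) + (-0.4)·(-0.2376) = 0.0911.

Step 5 — scale by n: T² = 5 · 0.0911 = 0.4554.

T² ≈ 0.4554


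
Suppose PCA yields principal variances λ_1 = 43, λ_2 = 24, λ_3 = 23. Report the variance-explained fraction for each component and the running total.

Step 1 — total variance = trace(Sigma) = Σ λ_i = 43 + 24 + 23 = 90.

Step 2 — fraction explained by component i = λ_i / Σ λ:
  PC1: 43/90 = 0.4778
  PC2: 24/90 = 0.2667
  PC3: 23/90 = 0.2556

Step 3 — cumulative fraction after k components = (λ_1 + ... + λ_k) / Σ λ:
  k = 1: 43/90 = 0.4778
  k = 2: (43 + 24)/90 = 67/90 = 0.7444
  k = 3: (43 + 24 + 23)/90 = 90/90 = 1

Summary (fraction, with percent):

explained: PC1 0.4778 (47.78%), PC2 0.2667 (26.67%), PC3 0.2556 (25.56%);  cumulative: 0.4778, 0.7444, 1


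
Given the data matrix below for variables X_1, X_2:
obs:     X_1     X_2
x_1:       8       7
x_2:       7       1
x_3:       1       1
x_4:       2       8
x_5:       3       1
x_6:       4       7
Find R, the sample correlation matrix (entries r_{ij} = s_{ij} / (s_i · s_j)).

Step 1 — column means:
  mean(X_1) = (8 + 7 + 1 + 2 + 3 + 4) / 6 = 25/6 = 4.1667
  mean(X_2) = (7 + 1 + 1 + 8 + 1 + 7) / 6 = 25/6 = 4.1667

Step 2 — sample variances and covariances s[i,j] = (1/(n-1)) · Σ_k (x_{k,i} - mean_i) · (x_{k,j} - mean_j), with n-1 = 5:
  s[X_1,X_1] = ((3.8333)·(3.8333) + (2.8333)·(2.8333) + (-3.1667)·(-3.1667) + (-2.1667)·(-2.1667) + (-1.1667)·(-1.1667) + (-0.1667)·(-0.1667)) / 5 = 38.8333/5 = 7.7667
  s[X_1,X_2] = ((3.8333)·(2.8333) + (2.8333)·(-3.1667) + (-3.1667)·(-3.1667) + (-2.1667)·(3.8333) + (-1.1667)·(-3.1667) + (-0.1667)·(2.8333)) / 5 = 6.8333/5 = 1.3667
  s[X_2,X_2] = ((2.8333)·(2.8333) + (-3.1667)·(-3.1667) + (-3.1667)·(-3.1667) + (3.8333)·(3.8333) + (-3.1667)·(-3.1667) + (2.8333)·(2.8333)) / 5 = 60.8333/5 = 12.1667
  Sample standard deviations s_i = √(s[i,i]):
  s(X_1) = √(7.7667) = 2.7869
  s(X_2) = √(12.1667) = 3.4881

Step 3 — r_{ij} = s_{ij} / (s_i · s_j):
  r[X_1,X_1] = 1 (diagonal).
  r[X_1,X_2] = 1.3667 / (2.7869 · 3.4881) = 1.3667 / 9.7208 = 0.1406
  r[X_2,X_2] = 1 (diagonal).

R is symmetric with unit diagonal. Assembling:

R = [[1, 0.1406],
 [0.1406, 1]]


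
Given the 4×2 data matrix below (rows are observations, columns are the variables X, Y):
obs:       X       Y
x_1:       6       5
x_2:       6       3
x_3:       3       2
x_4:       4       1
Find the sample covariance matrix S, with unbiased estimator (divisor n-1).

Step 1 — column means:
  mean(X) = (6 + 6 + 3 + 4) / 4 = 19/4 = 4.75
  mean(Y) = (5 + 3 + 2 + 1) / 4 = 11/4 = 2.75

Step 2 — sample covariance S[i,j] = (1/(n-1)) · Σ_k (x_{k,i} - mean_i) · (x_{k,j} - mean_j), with n-1 = 3.
  S[X,X] = ((1.25)·(1.25) + (1.25)·(1.25) + (-1.75)·(-1.75) + (-0.75)·(-0.75)) / 3 = 6.75/3 = 2.25
  S[X,Y] = ((1.25)·(2.25) + (1.25)·(0.25) + (-1.75)·(-0.75) + (-0.75)·(-1.75)) / 3 = 5.75/3 = 1.9167
  S[Y,Y] = ((2.25)·(2.25) + (0.25)·(0.25) + (-0.75)·(-0.75) + (-1.75)·(-1.75)) / 3 = 8.75/3 = 2.9167

S is symmetric (S[j,i] = S[i,j]). Assembling:

S = [[2.25, 1.9167],
 [1.9167, 2.9167]]


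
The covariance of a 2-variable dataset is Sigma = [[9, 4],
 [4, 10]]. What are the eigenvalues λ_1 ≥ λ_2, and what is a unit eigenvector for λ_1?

Step 1 — characteristic polynomial of 2×2 Sigma:
  det(Sigma - λI) = λ² - trace · λ + det = 0.
  trace = 9 + 10 = 19, det = 9·10 - (4)² = 74.
Step 2 — discriminant:
  Δ = trace² - 4·det = 361 - 296 = 65.
Step 3 — eigenvalues:
  λ = (trace ± √Δ)/2 = (19 ± 8.0623)/2,
  λ_1 = 13.5311,  λ_2 = 5.4689.

Step 4 — unit eigenvector for λ_1: solve (Sigma - λ_1 I)v = 0. First row:
  (9 - 13.5311)·v_x + (4)·v_y = 0, i.e. (-4.5311)·v_x + (4)·v_y = 0,
  so v ∝ (b, λ_1 - a) = (4, 4.5311) = u.
  ||u|| = √((4)² + (4.5311)²) = √(36.5311) ≈ 6.0441,
  v_1 = u/||u|| ≈ (0.6618, 0.7497) (||v_1|| = 1).

λ_1 = 13.5311,  λ_2 = 5.4689;  v_1 ≈ (0.6618, 0.7497)


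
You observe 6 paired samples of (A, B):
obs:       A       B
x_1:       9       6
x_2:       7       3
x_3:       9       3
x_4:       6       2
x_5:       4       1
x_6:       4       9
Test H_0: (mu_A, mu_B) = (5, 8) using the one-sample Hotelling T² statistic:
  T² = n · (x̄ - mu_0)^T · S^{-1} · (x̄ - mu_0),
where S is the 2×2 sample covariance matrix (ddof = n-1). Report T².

Step 1 — sample mean vector:
  mean(A) = (9 + 7 + 9 + 6 + 4 + 4) / 6 = 39/6 = 6.5
  mean(B) = (6 + 3 + 3 + 2 + 1 + 9) / 6 = 24/6 = 4
  x̄ = (6.5, 4),  deviation x̄ - mu_0 = (6.5, 4) - (5, 8) = (1.5, -4).

Step 2 — sample covariance matrix, S[i,j] = (1/(n-1)) · Σ_k (x_{k,i} - mean_i) · (x_{k,j} - mean_j), divisor n-1 = 5:
  S[A,A] = ((2.5)·(2.5) + (0.5)·(0.5) + (2.5)·(2.5) + (-0.5)·(-0.5) + (-2.5)·(-2.5) + (-2.5)·(-2.5)) / 5 = 25.5/5 = 5.1
  S[A,B] = ((2.5)·(2) + (0.5)·(-1) + (2.5)·(-1) + (-0.5)·(-2) + (-2.5)·(-3) + (-2.5)·(5)) / 5 = -2/5 = -0.4
  S[B,B] = ((2)·(2) + (-1)·(-1) + (-1)·(-1) + (-2)·(-2) + (-3)·(-3) + (5)·(5)) / 5 = 44/5 = 8.8
  S = [[5.1, -0.4],
 [-0.4, 8.8]].

Step 3 — invert S. det(S) = 5.1·8.8 - (-0.4)² = 44.72.
  S^{-1} = (1/det) · [[d, -b], [-b, a]] = [[0.1968, 0.0089],
 [0.0089, 0.114]].

Step 4 — quadratic form (x̄ - mu_0)^T · S^{-1} · (x̄ - mu_0):
  S^{-1} · (x̄ - mu_0) = (0.2594, -0.4428),
  (x̄ - mu_0)^T · [...] = (1.5)·(0.2594) + (-4)·(-0.4428) = 2.1601.

Step 5 — scale by n: T² = 6 · 2.1601 = 12.9606.

T² ≈ 12.9606
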